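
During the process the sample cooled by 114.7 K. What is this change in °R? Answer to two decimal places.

206.46°R

An interval of 1 K corresponds to 1.8°R.
114.7 × 1.8 = 206.46.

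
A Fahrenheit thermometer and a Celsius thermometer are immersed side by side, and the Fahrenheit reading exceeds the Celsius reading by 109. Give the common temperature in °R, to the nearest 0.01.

664.92°R

Let x be the Fahrenheit reading; then the Celsius reading is 5/9·x - 17.7778.
(5/9·x - 17.7778) - x = -109  ⇒  (-4/9)·x = -91.2222  ⇒  x = 205.2500°F.
In Celsius: (205.25 - 32) × 5/9 = 96.2500°C.
In Rankine: 96.2500 × 1.8 + 491.67 = 664.92°R.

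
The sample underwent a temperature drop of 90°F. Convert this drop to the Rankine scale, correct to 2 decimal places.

90.00°R

Fahrenheit and Rankine degrees are the same size, so the interval is unchanged: 90.00.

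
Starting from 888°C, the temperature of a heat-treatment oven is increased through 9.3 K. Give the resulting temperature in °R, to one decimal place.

2106.8°R

The 9.3 K change is an interval; Kelvin and Celsius degrees are the same size, so ΔC = +9.3°C.
Final Celsius temperature: 888.0000 + 9.3000 = 897.3000°C.
In Rankine: 897.3000 × 1.8 + 491.67 = 2106.8°R.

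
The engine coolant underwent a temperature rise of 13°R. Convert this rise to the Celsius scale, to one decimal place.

Only the scale ratio 5/9 matters for a change in temperature.
13 × 5/9 = 7.2.

7.2°C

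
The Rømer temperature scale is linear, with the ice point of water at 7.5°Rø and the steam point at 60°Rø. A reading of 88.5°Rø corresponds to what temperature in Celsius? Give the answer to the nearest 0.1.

154.3°C

Linear interpolation between the fixed points: C = (88.5 - 7.5) × 100 / (60 - 7.5) = 154.2857°C.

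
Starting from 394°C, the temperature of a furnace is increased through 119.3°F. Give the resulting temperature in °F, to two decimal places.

The 119.3°F change is an interval, so only the factor 5/9 applies: +119.3 × 5/9 = +66.2778°C.
Final Celsius temperature: 394.0000 + 66.2778 = 460.2778°C.
In Fahrenheit: 460.2778 × 1.8 + 32 = 860.50°F.

860.50°F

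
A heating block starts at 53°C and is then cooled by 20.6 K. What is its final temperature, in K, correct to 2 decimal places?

305.55 K

The 20.6 K change is an interval; Kelvin and Celsius degrees are the same size, so ΔC = -20.6°C.
Final Celsius temperature: 53.0000 - 20.6000 = 32.4000°C.
In kelvin: 32.4000 + 273.15 = 305.55 K.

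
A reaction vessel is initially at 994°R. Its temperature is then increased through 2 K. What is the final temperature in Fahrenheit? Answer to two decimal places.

Initial temperature in Celsius: (994 - 491.67) × 5/9 = 279.0722°C.
The 2 K change is an interval; Kelvin and Celsius degrees are the same size, so ΔC = +2°C.
Final Celsius temperature: 279.0722 + 2.0000 = 281.0722°C.
In Fahrenheit: 281.0722 × 1.8 + 32 = 537.93°F.

537.93°F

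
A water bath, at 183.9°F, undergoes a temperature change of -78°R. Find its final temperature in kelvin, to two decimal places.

314.21 K

Initial temperature in Celsius: (183.9 - 32) × 5/9 = 84.3889°C.
The 78°R change is an interval, so only the factor 5/9 applies: -78 × 5/9 = -43.3333°C.
Final Celsius temperature: 84.3889 - 43.3333 = 41.0556°C.
In kelvin: 41.0556 + 273.15 = 314.21 K.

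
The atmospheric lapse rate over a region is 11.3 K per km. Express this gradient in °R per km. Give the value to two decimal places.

The quantity depends on a temperature interval, so only the ratio of degree sizes applies; the offset between the scales is irrelevant.
A change of 1 K is a change of 1.8°R, so 11.3 × 1.8 = 20.34.

20.34 °R/km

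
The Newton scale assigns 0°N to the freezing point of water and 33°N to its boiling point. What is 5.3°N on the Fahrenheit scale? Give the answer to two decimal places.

Linear interpolation between the fixed points: C = (5.3 - 0) × 100 / (33 - 0) = 16.0606°C.
Then 16.0606 × 1.8 + 32 = 60.91°F.

60.91°F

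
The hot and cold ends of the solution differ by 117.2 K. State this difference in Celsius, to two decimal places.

Kelvin and Celsius degrees are the same size, so the interval is unchanged: 117.20.

117.20°C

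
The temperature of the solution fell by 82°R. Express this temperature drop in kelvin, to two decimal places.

An interval of 1°R corresponds to 5/9 K.
82 × 5/9 = 45.56.

45.56 K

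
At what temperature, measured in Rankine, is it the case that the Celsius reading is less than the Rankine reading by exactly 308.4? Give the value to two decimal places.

Let R be the Rankine reading. The Celsius reading is C = 5/9·R - 273.15.
Require C - R = -308.4: (-4/9)·R - 273.15 = -308.4.
R = (-308.4 + 273.15) / (-4/9) = 79.31.

79.31°R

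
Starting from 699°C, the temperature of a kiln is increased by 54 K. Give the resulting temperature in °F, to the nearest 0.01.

1387.40°F

The 54 K change is an interval; Kelvin and Celsius degrees are the same size, so ΔC = +54°C.
Final Celsius temperature: 699.0000 + 54.0000 = 753.0000°C.
In Fahrenheit: 753.0000 × 1.8 + 32 = 1387.40°F.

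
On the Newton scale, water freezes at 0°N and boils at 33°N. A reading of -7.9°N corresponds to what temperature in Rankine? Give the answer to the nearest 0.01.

448.58°R

Linear interpolation between the fixed points: C = (-7.9 - 0) × 100 / (33 - 0) = -23.9394°C.
Then -23.9394 × 1.8 + 491.67 = 448.58°R.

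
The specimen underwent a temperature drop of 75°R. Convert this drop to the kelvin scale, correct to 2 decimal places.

41.67 K

Only the scale ratio 5/9 matters for a change in temperature.
75 × 5/9 = 41.67.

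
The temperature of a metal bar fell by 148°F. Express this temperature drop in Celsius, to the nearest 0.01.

For a temperature interval the offset drops out; only the factor 5/9 applies.
148 × 5/9 = 82.22.

82.22°C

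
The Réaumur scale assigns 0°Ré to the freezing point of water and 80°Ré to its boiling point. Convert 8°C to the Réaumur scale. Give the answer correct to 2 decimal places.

6.40°Ré

Linearly onto the Réaumur scale: 0 + (8.0000 / 100) × (80 - 0) = 6.40°Ré.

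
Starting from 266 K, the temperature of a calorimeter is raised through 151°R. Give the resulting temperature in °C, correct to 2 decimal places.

Initial temperature in Celsius: 266 - 273.15 = -7.1500°C.
The 151°R change is an interval, so only the factor 5/9 applies: +151 × 5/9 = +83.8889°C.
Final Celsius temperature: -7.1500 + 83.8889 = 76.7389°C.

76.74°C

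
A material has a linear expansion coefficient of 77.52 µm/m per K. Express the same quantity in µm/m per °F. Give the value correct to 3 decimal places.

43.067 µm/m per °F

Since only a temperature interval is involved, the additive offset between the scales drops out.
A change of 1°F is a change of 5/9 K, so per °F the value is 77.52 × 5/9 = 43.067.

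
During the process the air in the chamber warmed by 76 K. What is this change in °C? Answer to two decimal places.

Kelvin and Celsius degrees are the same size, so the interval is unchanged: 76.00.

76.00°C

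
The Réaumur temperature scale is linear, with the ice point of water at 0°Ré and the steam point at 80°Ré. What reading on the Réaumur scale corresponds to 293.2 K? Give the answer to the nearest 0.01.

16.04°Ré

First in Celsius: 293.2 - 273.15 = 20.0500°C.
Linearly onto the Réaumur scale: 0 + (20.0500 / 100) × (80 - 0) = 16.04°Ré.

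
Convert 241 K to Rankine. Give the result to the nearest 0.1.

In Celsius: 241 - 273.15 = -32.1500°C.
In Rankine: -32.1500 × 1.8 + 491.67 = 433.8°R.

433.8°R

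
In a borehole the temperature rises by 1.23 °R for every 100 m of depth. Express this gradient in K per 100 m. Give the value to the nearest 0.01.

The quantity depends on a temperature interval, so only the ratio of degree sizes applies; the offset between the scales is irrelevant.
A change of 1°R is a change of 5/9 K, so 1.23 × 5/9 = 0.68.

0.68 K/100 m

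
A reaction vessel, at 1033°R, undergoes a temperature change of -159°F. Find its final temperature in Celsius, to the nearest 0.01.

212.41°C

Initial temperature in Celsius: (1033 - 491.67) × 5/9 = 300.7389°C.
The 159°F change is an interval, so only the factor 5/9 applies: -159 × 5/9 = -88.3333°C.
Final Celsius temperature: 300.7389 - 88.3333 = 212.4056°C.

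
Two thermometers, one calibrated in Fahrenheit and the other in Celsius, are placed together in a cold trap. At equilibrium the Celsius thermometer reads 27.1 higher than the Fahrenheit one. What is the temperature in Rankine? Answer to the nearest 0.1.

358.7°R

Let x be the Fahrenheit reading; then the Celsius reading is 5/9·x - 17.7778.
(5/9·x - 17.7778) - x = 27.1  ⇒  (-4/9)·x = 44.8778  ⇒  x = -100.9750°F.
In Celsius: (-100.975 - 32) × 5/9 = -73.8750°C.
In Rankine: -73.8750 × 1.8 + 491.67 = 358.7°R.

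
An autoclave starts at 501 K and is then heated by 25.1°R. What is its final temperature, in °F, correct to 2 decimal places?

467.23°F

Initial temperature in Celsius: 501 - 273.15 = 227.8500°C.
The 25.1°R change is an interval, so only the factor 5/9 applies: +25.1 × 5/9 = +13.9444°C.
Final Celsius temperature: 227.8500 + 13.9444 = 241.7944°C.
In Fahrenheit: 241.7944 × 1.8 + 32 = 467.23°F.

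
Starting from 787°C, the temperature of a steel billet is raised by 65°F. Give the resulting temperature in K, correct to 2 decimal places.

1096.26 K

The 65°F change is an interval, so only the factor 5/9 applies: +65 × 5/9 = +36.1111°C.
Final Celsius temperature: 787.0000 + 36.1111 = 823.1111°C.
In kelvin: 823.1111 + 273.15 = 1096.26 K.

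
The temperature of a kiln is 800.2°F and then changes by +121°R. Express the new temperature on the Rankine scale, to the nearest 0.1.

Initial temperature in Celsius: (800.2 - 32) × 5/9 = 426.7778°C.
The 121°R change is an interval, so only the factor 5/9 applies: +121 × 5/9 = +67.2222°C.
Final Celsius temperature: 426.7778 + 67.2222 = 494.0000°C.
In Rankine: 494.0000 × 1.8 + 491.67 = 1380.9°R.

1380.9°R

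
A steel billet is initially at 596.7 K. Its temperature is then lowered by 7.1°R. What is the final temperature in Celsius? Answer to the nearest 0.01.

Initial temperature in Celsius: 596.7 - 273.15 = 323.5500°C.
The 7.1°R change is an interval, so only the factor 5/9 applies: -7.1 × 5/9 = -3.9444°C.
Final Celsius temperature: 323.5500 - 3.9444 = 319.6056°C.

319.61°C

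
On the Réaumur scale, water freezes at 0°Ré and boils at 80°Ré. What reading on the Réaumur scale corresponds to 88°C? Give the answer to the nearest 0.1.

Linearly onto the Réaumur scale: 0 + (88.0000 / 100) × (80 - 0) = 70.4°Ré.

70.4°Ré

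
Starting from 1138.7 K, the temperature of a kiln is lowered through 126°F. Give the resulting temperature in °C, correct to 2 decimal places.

795.55°C

Initial temperature in Celsius: 1138.7 - 273.15 = 865.5500°C.
The 126°F change is an interval, so only the factor 5/9 applies: -126 × 5/9 = -70.0000°C.
Final Celsius temperature: 865.5500 - 70.0000 = 795.5500°C.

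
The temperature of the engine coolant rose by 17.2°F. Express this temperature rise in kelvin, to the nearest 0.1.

Only the scale ratio 5/9 matters for a change in temperature.
17.2 × 5/9 = 9.6.

9.6 K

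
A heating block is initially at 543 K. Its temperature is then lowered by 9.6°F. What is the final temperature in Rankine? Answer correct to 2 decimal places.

Initial temperature in Celsius: 543 - 273.15 = 269.8500°C.
The 9.6°F change is an interval, so only the factor 5/9 applies: -9.6 × 5/9 = -5.3333°C.
Final Celsius temperature: 269.8500 - 5.3333 = 264.5167°C.
In Rankine: 264.5167 × 1.8 + 491.67 = 967.80°R.

967.80°R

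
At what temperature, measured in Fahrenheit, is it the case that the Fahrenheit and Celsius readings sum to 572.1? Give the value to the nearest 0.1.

379.2°F

Let F be the Fahrenheit reading. The Celsius reading is C = 5/9·F - 17.7778.
Require F + C = 572.1: (14/9)·F - 17.7778 = 572.1.
F = (572.1 + 17.7778) / (14/9) = 379.2.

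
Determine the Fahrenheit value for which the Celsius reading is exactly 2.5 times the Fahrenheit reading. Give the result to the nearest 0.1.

Let F be the Fahrenheit reading. The Celsius reading is C = 5/9·F - 17.7778.
Require C = 2.5·F: 5/9·F - 17.7778 = 2.5·F.
(-35/18)·F = 17.7778  ⇒  F = -9.1.

-9.1°F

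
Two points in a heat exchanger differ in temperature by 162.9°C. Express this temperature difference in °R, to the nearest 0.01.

293.22°R

An interval of 1°C corresponds to 1.8°R.
162.9 × 1.8 = 293.22.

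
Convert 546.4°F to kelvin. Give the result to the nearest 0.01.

558.93 K

In Celsius: (546.4 - 32) × 5/9 = 285.7778°C.
In kelvin: 285.7778 + 273.15 = 558.93 K.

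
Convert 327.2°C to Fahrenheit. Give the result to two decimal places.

620.96°F

In Fahrenheit: 327.2000 × 1.8 + 32 = 620.96°F.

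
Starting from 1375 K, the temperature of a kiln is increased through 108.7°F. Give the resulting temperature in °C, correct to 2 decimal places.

1162.24°C

Initial temperature in Celsius: 1375 - 273.15 = 1101.8500°C.
The 108.7°F change is an interval, so only the factor 5/9 applies: +108.7 × 5/9 = +60.3889°C.
Final Celsius temperature: 1101.8500 + 60.3889 = 1162.2389°C.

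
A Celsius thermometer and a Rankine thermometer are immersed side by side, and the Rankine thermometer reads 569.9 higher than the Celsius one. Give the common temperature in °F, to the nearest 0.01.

208.02°F

Let x be the Celsius reading; then the Rankine reading is 1.8·x + 491.67.
(1.8·x + 491.67) - x = 569.9  ⇒  (0.8)·x = 78.23  ⇒  x = 97.7875°C.
In Fahrenheit: 97.7875 × 1.8 + 32 = 208.02°F.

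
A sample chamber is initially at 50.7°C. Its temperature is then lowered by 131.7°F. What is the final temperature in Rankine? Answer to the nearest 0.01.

The 131.7°F change is an interval, so only the factor 5/9 applies: -131.7 × 5/9 = -73.1667°C.
Final Celsius temperature: 50.7000 - 73.1667 = -22.4667°C.
In Rankine: -22.4667 × 1.8 + 491.67 = 451.23°R.

451.23°R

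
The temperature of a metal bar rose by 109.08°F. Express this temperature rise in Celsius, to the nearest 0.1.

For a temperature interval the offset drops out; only the factor 5/9 applies.
109.08 × 5/9 = 60.6.

60.6°C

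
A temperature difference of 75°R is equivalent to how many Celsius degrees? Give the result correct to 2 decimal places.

41.67°C

An interval of 1°R corresponds to 5/9°C.
75 × 5/9 = 41.67.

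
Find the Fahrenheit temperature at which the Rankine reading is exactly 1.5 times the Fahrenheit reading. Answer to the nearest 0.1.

919.3°F

Let F be the Fahrenheit reading. The Rankine reading is R = 1·F + 459.67.
Require R = 1.5·F: 1·F + 459.67 = 1.5·F.
(-0.5)·F = -459.67  ⇒  F = 919.3.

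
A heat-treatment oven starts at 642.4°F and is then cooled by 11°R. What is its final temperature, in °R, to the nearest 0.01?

1091.07°R

Initial temperature in Celsius: (642.4 - 32) × 5/9 = 339.1111°C.
The 11°R change is an interval, so only the factor 5/9 applies: -11 × 5/9 = -6.1111°C.
Final Celsius temperature: 339.1111 - 6.1111 = 333.0000°C.
In Rankine: 333.0000 × 1.8 + 491.67 = 1091.07°R.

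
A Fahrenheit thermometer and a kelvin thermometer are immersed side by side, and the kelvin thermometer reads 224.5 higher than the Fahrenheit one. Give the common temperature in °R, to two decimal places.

529.13°R

Let x be the Fahrenheit reading; then the kelvin reading is 5/9·x + 255.372.
(5/9·x + 255.372) - x = 224.5  ⇒  (-4/9)·x = -30.8722  ⇒  x = 69.4625°F.
In Celsius: (69.4625 - 32) × 5/9 = 20.8125°C.
In Rankine: 20.8125 × 1.8 + 491.67 = 529.13°R.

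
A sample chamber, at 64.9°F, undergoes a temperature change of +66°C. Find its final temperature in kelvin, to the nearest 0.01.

Initial temperature in Celsius: (64.9 - 32) × 5/9 = 18.2778°C.
Final Celsius temperature: 18.2778 + 66.0000 = 84.2778°C.
In kelvin: 84.2778 + 273.15 = 357.43 K.

357.43 K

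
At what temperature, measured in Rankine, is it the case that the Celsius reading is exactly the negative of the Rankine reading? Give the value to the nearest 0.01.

175.60°R

Let R be the Rankine reading. The Celsius reading is C = 5/9·R - 273.15.
Require C = -1·R: 5/9·R - 273.15 = -1·R.
(14/9)·R = 273.15  ⇒  R = 175.60.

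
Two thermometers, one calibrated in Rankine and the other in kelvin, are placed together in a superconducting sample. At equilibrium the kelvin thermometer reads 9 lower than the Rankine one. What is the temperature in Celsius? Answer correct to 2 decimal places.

Let x be the Rankine reading; then the kelvin reading is 5/9·x.
(5/9·x) - x = -9  ⇒  (-4/9)·x = -9  ⇒  x = 20.2500°R.
In Celsius: (20.25 - 491.67) × 5/9 = -261.90°C.

-261.90°C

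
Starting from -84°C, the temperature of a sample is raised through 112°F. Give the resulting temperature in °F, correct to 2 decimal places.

-7.20°F

The 112°F change is an interval, so only the factor 5/9 applies: +112 × 5/9 = +62.2222°C.
Final Celsius temperature: -84.0000 + 62.2222 = -21.7778°C.
In Fahrenheit: -21.7778 × 1.8 + 32 = -7.20°F.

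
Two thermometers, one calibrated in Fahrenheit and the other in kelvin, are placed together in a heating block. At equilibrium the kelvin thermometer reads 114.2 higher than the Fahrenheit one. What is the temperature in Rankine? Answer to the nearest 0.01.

777.31°R

Let x be the Fahrenheit reading; then the kelvin reading is 5/9·x + 255.372.
(5/9·x + 255.372) - x = 114.2  ⇒  (-4/9)·x = -141.172  ⇒  x = 317.6375°F.
In Celsius: (317.6375 - 32) × 5/9 = 158.6875°C.
In Rankine: 158.6875 × 1.8 + 491.67 = 777.31°R.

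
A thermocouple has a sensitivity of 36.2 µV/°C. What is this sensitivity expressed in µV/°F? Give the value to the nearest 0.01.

20.11 µV/°F

Since only a temperature interval is involved, the additive offset between the scales drops out.
A change of 1°F is a change of 5/9°C, so per °F the value is 36.2 × 5/9 = 20.11.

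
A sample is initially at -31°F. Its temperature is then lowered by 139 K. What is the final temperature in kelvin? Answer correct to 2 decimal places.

Initial temperature in Celsius: (-31 - 32) × 5/9 = -35.0000°C.
The 139 K change is an interval; Kelvin and Celsius degrees are the same size, so ΔC = -139°C.
Final Celsius temperature: -35.0000 - 139.0000 = -174.0000°C.
In kelvin: -174.0000 + 273.15 = 99.15 K.

99.15 K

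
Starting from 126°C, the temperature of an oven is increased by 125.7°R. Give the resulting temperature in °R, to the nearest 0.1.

The 125.7°R change is an interval, so only the factor 5/9 applies: +125.7 × 5/9 = +69.8333°C.
Final Celsius temperature: 126.0000 + 69.8333 = 195.8333°C.
In Rankine: 195.8333 × 1.8 + 491.67 = 844.2°R.

844.2°R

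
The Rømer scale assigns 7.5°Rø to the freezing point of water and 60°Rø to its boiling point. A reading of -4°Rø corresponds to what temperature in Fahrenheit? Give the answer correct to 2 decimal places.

Linear interpolation between the fixed points: C = (-4 - 7.5) × 100 / (60 - 7.5) = -21.9048°C.
Then -21.9048 × 1.8 + 32 = -7.43°F.

-7.43°F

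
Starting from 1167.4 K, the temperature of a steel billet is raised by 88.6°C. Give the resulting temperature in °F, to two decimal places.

1801.13°F

Initial temperature in Celsius: 1167.4 - 273.15 = 894.2500°C.
Final Celsius temperature: 894.2500 + 88.6000 = 982.8500°C.
In Fahrenheit: 982.8500 × 1.8 + 32 = 1801.13°F.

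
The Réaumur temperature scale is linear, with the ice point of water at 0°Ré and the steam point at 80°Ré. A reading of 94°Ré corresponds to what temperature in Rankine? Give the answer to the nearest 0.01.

703.17°R

Linear interpolation between the fixed points: C = (94 - 0) × 100 / (80 - 0) = 117.5000°C.
Then 117.5000 × 1.8 + 491.67 = 703.17°R.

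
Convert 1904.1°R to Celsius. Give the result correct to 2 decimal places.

784.68°C

In Celsius: (1904.1 - 491.67) × 5/9 = 784.6833°C.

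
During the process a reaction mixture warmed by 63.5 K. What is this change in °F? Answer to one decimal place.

114.3°F

Only the scale ratio 1.8 matters for a change in temperature.
63.5 × 1.8 = 114.3.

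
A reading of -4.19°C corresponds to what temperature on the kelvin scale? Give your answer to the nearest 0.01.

In kelvin: -4.1900 + 273.15 = 268.96 K.

268.96 K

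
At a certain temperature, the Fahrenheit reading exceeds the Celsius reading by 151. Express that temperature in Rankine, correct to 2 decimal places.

Let x be the Celsius reading; then the Fahrenheit reading is 1.8·x + 32.
(1.8·x + 32) - x = 151  ⇒  (0.8)·x = 119  ⇒  x = 148.7500°C.
In Rankine: 148.7500 × 1.8 + 491.67 = 759.42°R.

759.42°R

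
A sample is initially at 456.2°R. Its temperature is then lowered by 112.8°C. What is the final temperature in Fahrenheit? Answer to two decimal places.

-206.51°F

Initial temperature in Celsius: (456.2 - 491.67) × 5/9 = -19.7056°C.
Final Celsius temperature: -19.7056 - 112.8000 = -132.5056°C.
In Fahrenheit: -132.5056 × 1.8 + 32 = -206.51°F.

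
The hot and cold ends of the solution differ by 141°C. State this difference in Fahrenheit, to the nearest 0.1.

253.8°F

Only the scale ratio 1.8 matters for a change in temperature.
141 × 1.8 = 253.8.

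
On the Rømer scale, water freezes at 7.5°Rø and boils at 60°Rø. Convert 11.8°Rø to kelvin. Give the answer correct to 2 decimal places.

281.34 K

Linear interpolation between the fixed points: C = (11.8 - 7.5) × 100 / (60 - 7.5) = 8.1905°C.
Then 8.1905 + 273.15 = 281.34 K.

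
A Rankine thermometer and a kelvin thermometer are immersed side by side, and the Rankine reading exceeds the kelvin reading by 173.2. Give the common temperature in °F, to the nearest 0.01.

-69.97°F

Let x be the Rankine reading; then the kelvin reading is 5/9·x.
(5/9·x) - x = -173.2  ⇒  (-4/9)·x = -173.2  ⇒  x = 389.7000°R.
In Celsius: (389.7 - 491.67) × 5/9 = -56.6500°C.
In Fahrenheit: -56.6500 × 1.8 + 32 = -69.97°F.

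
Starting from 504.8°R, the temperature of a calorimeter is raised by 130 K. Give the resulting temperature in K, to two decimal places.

410.44 K

Initial temperature in Celsius: (504.8 - 491.67) × 5/9 = 7.2944°C.
The 130 K change is an interval; Kelvin and Celsius degrees are the same size, so ΔC = +130°C.
Final Celsius temperature: 7.2944 + 130.0000 = 137.2944°C.
In kelvin: 137.2944 + 273.15 = 410.44 K.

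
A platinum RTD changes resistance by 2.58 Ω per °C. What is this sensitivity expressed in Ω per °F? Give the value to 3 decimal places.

The quantity depends on a temperature interval, so only the ratio of degree sizes applies; the offset between the scales is irrelevant.
A change of 1°F is a change of 5/9°C, so per °F the value is 2.58 × 5/9 = 1.433.

1.433 Ω per °F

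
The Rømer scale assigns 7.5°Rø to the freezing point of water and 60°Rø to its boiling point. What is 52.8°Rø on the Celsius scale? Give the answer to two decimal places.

Linear interpolation between the fixed points: C = (52.8 - 7.5) × 100 / (60 - 7.5) = 86.2857°C.

86.29°C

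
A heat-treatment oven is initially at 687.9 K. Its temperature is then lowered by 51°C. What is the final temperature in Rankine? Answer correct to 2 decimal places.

Initial temperature in Celsius: 687.9 - 273.15 = 414.7500°C.
Final Celsius temperature: 414.7500 - 51.0000 = 363.7500°C.
In Rankine: 363.7500 × 1.8 + 491.67 = 1146.42°R.

1146.42°R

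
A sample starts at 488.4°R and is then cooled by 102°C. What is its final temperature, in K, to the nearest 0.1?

Initial temperature in Celsius: (488.4 - 491.67) × 5/9 = -1.8167°C.
Final Celsius temperature: -1.8167 - 102.0000 = -103.8167°C.
In kelvin: -103.8167 + 273.15 = 169.3 K.

169.3 K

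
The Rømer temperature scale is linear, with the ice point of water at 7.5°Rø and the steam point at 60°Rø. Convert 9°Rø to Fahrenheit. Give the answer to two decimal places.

37.14°F

Linear interpolation between the fixed points: C = (9 - 7.5) × 100 / (60 - 7.5) = 2.8571°C.
Then 2.8571 × 1.8 + 32 = 37.14°F.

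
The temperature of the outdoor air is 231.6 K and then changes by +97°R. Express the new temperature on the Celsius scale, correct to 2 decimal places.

Initial temperature in Celsius: 231.6 - 273.15 = -41.5500°C.
The 97°R change is an interval, so only the factor 5/9 applies: +97 × 5/9 = +53.8889°C.
Final Celsius temperature: -41.5500 + 53.8889 = 12.3389°C.

12.34°C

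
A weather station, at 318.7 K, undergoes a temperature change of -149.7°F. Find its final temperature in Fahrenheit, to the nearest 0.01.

Initial temperature in Celsius: 318.7 - 273.15 = 45.5500°C.
The 149.7°F change is an interval, so only the factor 5/9 applies: -149.7 × 5/9 = -83.1667°C.
Final Celsius temperature: 45.5500 - 83.1667 = -37.6167°C.
In Fahrenheit: -37.6167 × 1.8 + 32 = -35.71°F.

-35.71°F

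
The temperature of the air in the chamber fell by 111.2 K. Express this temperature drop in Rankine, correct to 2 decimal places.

200.16°R

Only the scale ratio 1.8 matters for a change in temperature.
111.2 × 1.8 = 200.16.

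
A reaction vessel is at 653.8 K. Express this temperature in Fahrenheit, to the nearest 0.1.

In Celsius: 653.8 - 273.15 = 380.6500°C.
In Fahrenheit: 380.6500 × 1.8 + 32 = 717.2°F.

717.2°F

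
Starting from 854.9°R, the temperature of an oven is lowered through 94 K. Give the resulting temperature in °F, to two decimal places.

226.03°F

Initial temperature in Celsius: (854.9 - 491.67) × 5/9 = 201.7944°C.
The 94 K change is an interval; Kelvin and Celsius degrees are the same size, so ΔC = -94°C.
Final Celsius temperature: 201.7944 - 94.0000 = 107.7944°C.
In Fahrenheit: 107.7944 × 1.8 + 32 = 226.03°F.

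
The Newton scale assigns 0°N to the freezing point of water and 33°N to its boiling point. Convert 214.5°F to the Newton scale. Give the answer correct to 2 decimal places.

33.46°N

First in Celsius: (214.5 - 32) × 5/9 = 101.3889°C.
Linearly onto the Newton scale: 0 + (101.3889 / 100) × (33 - 0) = 33.46°N.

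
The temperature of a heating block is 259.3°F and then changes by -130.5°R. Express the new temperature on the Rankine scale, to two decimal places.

Initial temperature in Celsius: (259.3 - 32) × 5/9 = 126.2778°C.
The 130.5°R change is an interval, so only the factor 5/9 applies: -130.5 × 5/9 = -72.5000°C.
Final Celsius temperature: 126.2778 - 72.5000 = 53.7778°C.
In Rankine: 53.7778 × 1.8 + 491.67 = 588.47°R.

588.47°R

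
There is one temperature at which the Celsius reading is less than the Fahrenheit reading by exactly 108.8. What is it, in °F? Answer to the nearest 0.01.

Let F be the Fahrenheit reading. The Celsius reading is C = 5/9·F - 17.7778.
Require C - F = -108.8: (-4/9)·F - 17.7778 = -108.8.
F = (-108.8 + 17.7778) / (-4/9) = 204.80.

204.80°F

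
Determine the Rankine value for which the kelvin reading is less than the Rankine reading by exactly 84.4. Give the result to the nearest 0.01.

189.90°R

Let R be the Rankine reading. The kelvin reading is K = 5/9·R.
Require K - R = -84.4: (-4/9)·R = -84.4.
R = (-84.4) / (-4/9) = 189.90.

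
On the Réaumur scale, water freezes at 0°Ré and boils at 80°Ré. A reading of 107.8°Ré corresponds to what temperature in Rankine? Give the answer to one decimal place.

734.2°R

Linear interpolation between the fixed points: C = (107.8 - 0) × 100 / (80 - 0) = 134.7500°C.
Then 134.7500 × 1.8 + 491.67 = 734.2°R.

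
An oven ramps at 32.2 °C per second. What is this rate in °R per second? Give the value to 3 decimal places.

The quantity depends on a temperature interval, so only the ratio of degree sizes applies; the offset between the scales is irrelevant.
A change of 1°C is a change of 1.8°R, so 32.2 × 1.8 = 57.960.

57.960 °R/second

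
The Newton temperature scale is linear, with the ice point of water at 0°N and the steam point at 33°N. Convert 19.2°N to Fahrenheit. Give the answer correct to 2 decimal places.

136.73°F

Linear interpolation between the fixed points: C = (19.2 - 0) × 100 / (33 - 0) = 58.1818°C.
Then 58.1818 × 1.8 + 32 = 136.73°F.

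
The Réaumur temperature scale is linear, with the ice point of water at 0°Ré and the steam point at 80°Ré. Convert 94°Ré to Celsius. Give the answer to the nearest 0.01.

117.50°C

Linear interpolation between the fixed points: C = (94 - 0) × 100 / (80 - 0) = 117.5000°C.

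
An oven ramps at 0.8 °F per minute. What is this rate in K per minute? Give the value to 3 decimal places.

0.444 K/minute

The quantity depends on a temperature interval, so only the ratio of degree sizes applies; the offset between the scales is irrelevant.
A change of 1°F is a change of 5/9 K, so 0.8 × 5/9 = 0.444.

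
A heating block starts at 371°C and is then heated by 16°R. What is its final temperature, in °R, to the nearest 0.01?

1175.47°R

The 16°R change is an interval, so only the factor 5/9 applies: +16 × 5/9 = +8.8889°C.
Final Celsius temperature: 371.0000 + 8.8889 = 379.8889°C.
In Rankine: 379.8889 × 1.8 + 491.67 = 1175.47°R.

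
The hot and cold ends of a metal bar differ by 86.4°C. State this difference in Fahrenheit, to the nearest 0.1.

An interval of 1°C corresponds to 1.8°F.
86.4 × 1.8 = 155.5.

155.5°F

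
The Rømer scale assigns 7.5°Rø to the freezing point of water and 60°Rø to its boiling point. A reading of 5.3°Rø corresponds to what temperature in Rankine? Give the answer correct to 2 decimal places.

Linear interpolation between the fixed points: C = (5.3 - 7.5) × 100 / (60 - 7.5) = -4.1905°C.
Then -4.1905 × 1.8 + 491.67 = 484.13°R.

484.13°R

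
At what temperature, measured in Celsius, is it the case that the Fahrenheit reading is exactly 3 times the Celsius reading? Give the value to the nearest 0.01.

Let C be the Celsius reading. The Fahrenheit reading is F = 1.8·C + 32.
Require F = 3·C: 1.8·C + 32 = 3·C.
(-1.2)·C = -32  ⇒  C = 26.67.

26.67°C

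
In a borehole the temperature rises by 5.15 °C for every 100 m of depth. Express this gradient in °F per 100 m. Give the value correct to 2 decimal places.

Since only a temperature interval is involved, the additive offset between the scales drops out.
A change of 1°C is a change of 1.8°F, so 5.15 × 1.8 = 9.27.

9.27 °F/100 m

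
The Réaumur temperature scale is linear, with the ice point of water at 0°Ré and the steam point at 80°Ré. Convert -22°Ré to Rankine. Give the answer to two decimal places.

442.17°R

Linear interpolation between the fixed points: C = (-22 - 0) × 100 / (80 - 0) = -27.5000°C.
Then -27.5000 × 1.8 + 491.67 = 442.17°R.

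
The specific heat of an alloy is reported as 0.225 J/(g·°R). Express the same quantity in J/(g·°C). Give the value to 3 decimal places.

Since only a temperature interval is involved, the additive offset between the scales drops out.
A change of 1°C is a change of 1.8°R, so per °C the value is 0.225 × 1.8 = 0.405.

0.405 J/(g·°C)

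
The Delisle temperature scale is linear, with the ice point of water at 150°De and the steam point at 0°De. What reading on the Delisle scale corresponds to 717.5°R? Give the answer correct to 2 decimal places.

-38.19°De

First in Celsius: (717.5 - 491.67) × 5/9 = 125.4611°C.
Linearly onto the Delisle scale: 150 + (125.4611 / 100) × (0 - 150) = -38.19°De.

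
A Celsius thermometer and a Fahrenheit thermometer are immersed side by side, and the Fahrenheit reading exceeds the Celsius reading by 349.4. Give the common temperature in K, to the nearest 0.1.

669.9 K

Let x be the Celsius reading; then the Fahrenheit reading is 1.8·x + 32.
(1.8·x + 32) - x = 349.4  ⇒  (0.8)·x = 317.4  ⇒  x = 396.7500°C.
In kelvin: 396.7500 + 273.15 = 669.9 K.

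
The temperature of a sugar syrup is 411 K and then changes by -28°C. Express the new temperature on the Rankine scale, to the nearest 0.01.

Initial temperature in Celsius: 411 - 273.15 = 137.8500°C.
Final Celsius temperature: 137.8500 - 28.0000 = 109.8500°C.
In Rankine: 109.8500 × 1.8 + 491.67 = 689.40°R.

689.40°R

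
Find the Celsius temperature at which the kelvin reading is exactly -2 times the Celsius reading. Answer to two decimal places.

-91.05°C

Let C be the Celsius reading. The kelvin reading is K = 1·C + 273.15.
Require K = -2·C: 1·C + 273.15 = -2·C.
(3)·C = -273.15  ⇒  C = -91.05.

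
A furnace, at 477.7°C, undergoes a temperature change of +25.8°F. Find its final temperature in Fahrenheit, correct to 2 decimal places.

The 25.8°F change is an interval, so only the factor 5/9 applies: +25.8 × 5/9 = +14.3333°C.
Final Celsius temperature: 477.7000 + 14.3333 = 492.0333°C.
In Fahrenheit: 492.0333 × 1.8 + 32 = 917.66°F.

917.66°F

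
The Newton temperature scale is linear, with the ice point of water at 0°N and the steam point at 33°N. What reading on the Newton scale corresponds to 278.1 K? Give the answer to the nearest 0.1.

1.6°N

First in Celsius: 278.1 - 273.15 = 4.9500°C.
Linearly onto the Newton scale: 0 + (4.9500 / 100) × (33 - 0) = 1.6°N.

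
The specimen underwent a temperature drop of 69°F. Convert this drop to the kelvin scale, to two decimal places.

38.33 K

For a temperature interval the offset drops out; only the factor 5/9 applies.
69 × 5/9 = 38.33.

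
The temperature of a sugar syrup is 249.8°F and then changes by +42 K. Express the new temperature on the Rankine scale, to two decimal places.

Initial temperature in Celsius: (249.8 - 32) × 5/9 = 121.0000°C.
The 42 K change is an interval; Kelvin and Celsius degrees are the same size, so ΔC = +42°C.
Final Celsius temperature: 121.0000 + 42.0000 = 163.0000°C.
In Rankine: 163.0000 × 1.8 + 491.67 = 785.07°R.

785.07°R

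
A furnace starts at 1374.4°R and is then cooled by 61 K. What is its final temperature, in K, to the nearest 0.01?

702.56 K

Initial temperature in Celsius: (1374.4 - 491.67) × 5/9 = 490.4056°C.
The 61 K change is an interval; Kelvin and Celsius degrees are the same size, so ΔC = -61°C.
Final Celsius temperature: 490.4056 - 61.0000 = 429.4056°C.
In kelvin: 429.4056 + 273.15 = 702.56 K.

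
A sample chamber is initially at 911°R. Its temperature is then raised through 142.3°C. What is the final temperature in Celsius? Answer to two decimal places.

375.26°C

Initial temperature in Celsius: (911 - 491.67) × 5/9 = 232.9611°C.
Final Celsius temperature: 232.9611 + 142.3000 = 375.2611°C.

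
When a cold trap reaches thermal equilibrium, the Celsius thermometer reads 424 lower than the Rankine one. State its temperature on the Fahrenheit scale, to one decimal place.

Let x be the Rankine reading; then the Celsius reading is 5/9·x - 273.15.
(5/9·x - 273.15) - x = -424  ⇒  (-4/9)·x = -150.85  ⇒  x = 339.4125°R.
In Celsius: (339.4125 - 491.67) × 5/9 = -84.5875°C.
In Fahrenheit: -84.5875 × 1.8 + 32 = -120.3°F.

-120.3°F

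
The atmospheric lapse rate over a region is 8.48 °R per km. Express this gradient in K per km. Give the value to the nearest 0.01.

4.71 K/km

Since only a temperature interval is involved, the additive offset between the scales drops out.
A change of 1°R is a change of 5/9 K, so 8.48 × 5/9 = 4.71.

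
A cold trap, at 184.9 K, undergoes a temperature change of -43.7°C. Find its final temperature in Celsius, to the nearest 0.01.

Initial temperature in Celsius: 184.9 - 273.15 = -88.2500°C.
Final Celsius temperature: -88.2500 - 43.7000 = -131.9500°C.

-131.95°C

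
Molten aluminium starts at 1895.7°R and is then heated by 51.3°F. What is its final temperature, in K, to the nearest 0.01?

Initial temperature in Celsius: (1895.7 - 491.67) × 5/9 = 780.0167°C.
The 51.3°F change is an interval, so only the factor 5/9 applies: +51.3 × 5/9 = +28.5000°C.
Final Celsius temperature: 780.0167 + 28.5000 = 808.5167°C.
In kelvin: 808.5167 + 273.15 = 1081.67 K.

1081.67 K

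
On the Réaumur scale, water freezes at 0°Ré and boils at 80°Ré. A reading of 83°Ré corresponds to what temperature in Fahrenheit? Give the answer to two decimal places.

218.75°F

Linear interpolation between the fixed points: C = (83 - 0) × 100 / (80 - 0) = 103.7500°C.
Then 103.7500 × 1.8 + 32 = 218.75°F.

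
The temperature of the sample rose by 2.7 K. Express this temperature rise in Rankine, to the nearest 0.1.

An interval of 1 K corresponds to 1.8°R.
2.7 × 1.8 = 4.9.

4.9°R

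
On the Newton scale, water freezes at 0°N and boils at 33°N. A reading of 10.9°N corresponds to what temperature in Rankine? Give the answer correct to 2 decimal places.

551.12°R

Linear interpolation between the fixed points: C = (10.9 - 0) × 100 / (33 - 0) = 33.0303°C.
Then 33.0303 × 1.8 + 491.67 = 551.12°R.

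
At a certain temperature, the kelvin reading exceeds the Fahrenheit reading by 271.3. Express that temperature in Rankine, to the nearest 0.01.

423.83°R

Let x be the Fahrenheit reading; then the kelvin reading is 5/9·x + 255.372.
(5/9·x + 255.372) - x = 271.3  ⇒  (-4/9)·x = 15.9278  ⇒  x = -35.8375°F.
In Celsius: (-35.8375 - 32) × 5/9 = -37.6875°C.
In Rankine: -37.6875 × 1.8 + 491.67 = 423.83°R.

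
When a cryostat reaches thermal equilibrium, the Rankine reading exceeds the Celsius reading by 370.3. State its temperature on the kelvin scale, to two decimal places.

121.44 K

Let x be the Rankine reading; then the Celsius reading is 5/9·x - 273.15.
(5/9·x - 273.15) - x = -370.3  ⇒  (-4/9)·x = -97.15  ⇒  x = 218.5875°R.
In Celsius: (218.5875 - 491.67) × 5/9 = -151.7125°C.
In kelvin: -151.7125 + 273.15 = 121.44 K.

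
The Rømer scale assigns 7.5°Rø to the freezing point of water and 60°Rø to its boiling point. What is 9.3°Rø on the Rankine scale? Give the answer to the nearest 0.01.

Linear interpolation between the fixed points: C = (9.3 - 7.5) × 100 / (60 - 7.5) = 3.4286°C.
Then 3.4286 × 1.8 + 491.67 = 497.84°R.

497.84°R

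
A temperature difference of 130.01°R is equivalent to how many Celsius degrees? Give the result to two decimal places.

An interval of 1°R corresponds to 5/9°C.
130.01 × 5/9 = 72.23.

72.23°C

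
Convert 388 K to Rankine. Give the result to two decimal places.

698.40°R

In Celsius: 388 - 273.15 = 114.8500°C.
In Rankine: 114.8500 × 1.8 + 491.67 = 698.40°R.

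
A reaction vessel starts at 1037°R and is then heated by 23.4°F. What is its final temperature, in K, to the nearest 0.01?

Initial temperature in Celsius: (1037 - 491.67) × 5/9 = 302.9611°C.
The 23.4°F change is an interval, so only the factor 5/9 applies: +23.4 × 5/9 = +13.0000°C.
Final Celsius temperature: 302.9611 + 13.0000 = 315.9611°C.
In kelvin: 315.9611 + 273.15 = 589.11 K.

589.11 K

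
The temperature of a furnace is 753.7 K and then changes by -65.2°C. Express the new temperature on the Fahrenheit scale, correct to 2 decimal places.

Initial temperature in Celsius: 753.7 - 273.15 = 480.5500°C.
Final Celsius temperature: 480.5500 - 65.2000 = 415.3500°C.
In Fahrenheit: 415.3500 × 1.8 + 32 = 779.63°F.

779.63°F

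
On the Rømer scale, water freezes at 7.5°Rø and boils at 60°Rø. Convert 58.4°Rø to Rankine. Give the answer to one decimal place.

666.2°R

Linear interpolation between the fixed points: C = (58.4 - 7.5) × 100 / (60 - 7.5) = 96.9524°C.
Then 96.9524 × 1.8 + 491.67 = 666.2°R.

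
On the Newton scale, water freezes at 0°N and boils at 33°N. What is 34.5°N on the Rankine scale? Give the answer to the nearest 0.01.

Linear interpolation between the fixed points: C = (34.5 - 0) × 100 / (33 - 0) = 104.5455°C.
Then 104.5455 × 1.8 + 491.67 = 679.85°R.

679.85°R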